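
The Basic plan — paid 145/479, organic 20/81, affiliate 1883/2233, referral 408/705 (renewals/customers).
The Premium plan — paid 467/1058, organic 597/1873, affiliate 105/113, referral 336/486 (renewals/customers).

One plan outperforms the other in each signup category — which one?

Paid: the Basic plan 145/479 = 30.3%, the Premium plan 467/1058 = 44.1% → the Premium plan
Organic: the Basic plan 20/81 = 24.7%, the Premium plan 597/1873 = 31.9% → the Premium plan
Affiliate: the Basic plan 1883/2233 = 84.3%, the Premium plan 105/113 = 92.9% → the Premium plan
Referral: the Basic plan 408/705 = 57.9%, the Premium plan 336/486 = 69.1% → the Premium plan
The Premium plan has the higher rate in all 4 groups.

the Premium plan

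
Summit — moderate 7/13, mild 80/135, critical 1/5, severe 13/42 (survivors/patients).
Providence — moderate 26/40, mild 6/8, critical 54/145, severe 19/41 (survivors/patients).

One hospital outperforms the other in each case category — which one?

Moderate: Summit 7/13 = 53.8%, Providence 26/40 = 65.0% → Providence
Mild: Summit 80/135 = 59.3%, Providence 6/8 = 75.0% → Providence
Critical: Summit 1/5 = 20.0%, Providence 54/145 = 37.2% → Providence
Severe: Summit 13/42 = 31.0%, Providence 19/41 = 46.3% → Providence
Providence has the higher rate in all 4 groups.

Providence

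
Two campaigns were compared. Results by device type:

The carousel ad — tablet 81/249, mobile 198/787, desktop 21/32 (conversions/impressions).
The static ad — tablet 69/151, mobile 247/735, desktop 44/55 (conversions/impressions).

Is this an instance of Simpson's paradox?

Tablet: the carousel ad 81/249 = 32.5%, the static ad 69/151 = 45.7% → the static ad
Mobile: the carousel ad 198/787 = 25.2%, the static ad 247/735 = 33.6% → the static ad
Desktop: the carousel ad 21/32 = 65.6%, the static ad 44/55 = 80.0% → the static ad
Overall: the carousel ad 300/1068 = 28.1%, the static ad 360/941 = 38.3% → the static ad
The static ad wins overall and in every device group — no reversal.

No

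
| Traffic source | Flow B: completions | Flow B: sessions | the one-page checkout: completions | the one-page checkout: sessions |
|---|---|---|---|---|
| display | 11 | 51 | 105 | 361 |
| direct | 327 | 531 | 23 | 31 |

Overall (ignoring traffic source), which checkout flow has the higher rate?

Display: Flow B 11/51 = 21.6%, the one-page checkout 105/361 = 29.1% → the one-page checkout
Direct: Flow B 327/531 = 61.6%, the one-page checkout 23/31 = 74.2% → the one-page checkout
Overall: Flow B 338/582 = 58.1%, the one-page checkout 128/392 = 32.7% → Flow B
(The one-page checkout wins every traffic group but Flow B wins overall — the one-page checkout's sessions skew toward the low-rate display group.)

Flow B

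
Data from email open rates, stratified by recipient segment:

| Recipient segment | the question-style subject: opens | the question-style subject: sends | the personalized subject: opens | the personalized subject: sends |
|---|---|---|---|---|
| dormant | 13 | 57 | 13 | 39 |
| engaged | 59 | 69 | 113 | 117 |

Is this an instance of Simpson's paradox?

No

Dormant: the question-style subject 13/57 = 22.8%, the personalized subject 13/39 = 33.3% → the personalized subject
Engaged: the question-style subject 59/69 = 85.5%, the personalized subject 113/117 = 96.6% → the personalized subject
Overall: the question-style subject 72/126 = 57.1%, the personalized subject 126/156 = 80.8% → the personalized subject
The personalized subject wins overall and in every recipient group — no reversal.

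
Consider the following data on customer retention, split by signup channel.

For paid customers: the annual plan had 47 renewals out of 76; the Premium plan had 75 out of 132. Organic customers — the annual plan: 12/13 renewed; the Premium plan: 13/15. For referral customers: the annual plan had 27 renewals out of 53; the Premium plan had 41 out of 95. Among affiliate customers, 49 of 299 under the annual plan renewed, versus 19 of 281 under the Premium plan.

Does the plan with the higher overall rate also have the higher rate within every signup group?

Paid: the annual plan 47/76 = 61.8%, the Premium plan 75/132 = 56.8% → the annual plan
Organic: the annual plan 12/13 = 92.3%, the Premium plan 13/15 = 86.7% → the annual plan
Referral: the annual plan 27/53 = 50.9%, the Premium plan 41/95 = 43.2% → the annual plan
Affiliate: the annual plan 49/299 = 16.4%, the Premium plan 19/281 = 6.8% → the annual plan
Overall: the annual plan 135/441 = 30.6%, the Premium plan 148/523 = 28.3% → the annual plan
The annual plan wins overall and in every signup group — no reversal.

Yes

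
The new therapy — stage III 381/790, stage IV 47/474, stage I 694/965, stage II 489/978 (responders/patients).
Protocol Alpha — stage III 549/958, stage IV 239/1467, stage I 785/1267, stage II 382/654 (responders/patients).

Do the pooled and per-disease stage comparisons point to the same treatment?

Stage III: the new therapy 381/790 = 48.2%, Protocol Alpha 549/958 = 57.3% → Protocol Alpha
Stage IV: the new therapy 47/474 = 9.9%, Protocol Alpha 239/1467 = 16.3% → Protocol Alpha
Stage I: the new therapy 694/965 = 71.9%, Protocol Alpha 785/1267 = 62.0% → the new therapy
Stage II: the new therapy 489/978 = 50.0%, Protocol Alpha 382/654 = 58.4% → Protocol Alpha
Overall: the new therapy 1611/3207 = 50.2%, Protocol Alpha 1955/4346 = 45.0% → the new therapy
Neither sweeps: the new therapy wins 1 of 4 groups, Protocol Alpha wins 3. The new therapy wins overall but not every group — no Simpson reversal.

No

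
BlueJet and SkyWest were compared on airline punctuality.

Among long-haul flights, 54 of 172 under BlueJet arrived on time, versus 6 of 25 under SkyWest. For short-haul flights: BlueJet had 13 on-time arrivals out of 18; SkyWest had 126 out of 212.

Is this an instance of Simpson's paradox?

Yes

Long-haul: BlueJet 54/172 = 31.4%, SkyWest 6/25 = 24.0% → BlueJet
Short-haul: BlueJet 13/18 = 72.2%, SkyWest 126/212 = 59.4% → BlueJet
Overall: BlueJet 67/190 = 35.3%, SkyWest 132/237 = 55.7% → SkyWest
BlueJet wins each route group but SkyWest wins overall — the comparison reverses. BlueJet's flights skew toward long-haul, which has a lower base rate.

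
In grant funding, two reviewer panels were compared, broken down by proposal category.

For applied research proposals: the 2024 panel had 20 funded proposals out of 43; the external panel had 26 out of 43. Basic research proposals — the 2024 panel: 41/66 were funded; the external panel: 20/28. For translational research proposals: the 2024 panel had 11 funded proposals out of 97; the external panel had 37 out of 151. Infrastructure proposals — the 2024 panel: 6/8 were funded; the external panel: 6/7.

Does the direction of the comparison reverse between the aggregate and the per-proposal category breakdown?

Applied research: the 2024 panel 20/43 = 46.5%, the external panel 26/43 = 60.5% → the external panel
Basic research: the 2024 panel 41/66 = 62.1%, the external panel 20/28 = 71.4% → the external panel
Translational research: the 2024 panel 11/97 = 11.3%, the external panel 37/151 = 24.5% → the external panel
Infrastructure: the 2024 panel 6/8 = 75.0%, the external panel 6/7 = 85.7% → the external panel
Overall: the 2024 panel 78/214 = 36.4%, the external panel 89/229 = 38.9% → the external panel
The external panel wins overall and in every proposal group — no reversal.

No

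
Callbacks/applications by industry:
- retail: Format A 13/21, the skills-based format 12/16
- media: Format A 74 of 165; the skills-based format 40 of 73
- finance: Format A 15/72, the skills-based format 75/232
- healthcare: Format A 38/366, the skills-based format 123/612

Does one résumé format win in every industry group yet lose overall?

Retail: Format A 13/21 = 61.9%, the skills-based format 12/16 = 75.0% → the skills-based format
Media: Format A 74/165 = 44.8%, the skills-based format 40/73 = 54.8% → the skills-based format
Finance: Format A 15/72 = 20.8%, the skills-based format 75/232 = 32.3% → the skills-based format
Healthcare: Format A 38/366 = 10.4%, the skills-based format 123/612 = 20.1% → the skills-based format
Overall: Format A 140/624 = 22.4%, the skills-based format 250/933 = 26.8% → the skills-based format
The skills-based format wins overall and in every industry group — no reversal.

No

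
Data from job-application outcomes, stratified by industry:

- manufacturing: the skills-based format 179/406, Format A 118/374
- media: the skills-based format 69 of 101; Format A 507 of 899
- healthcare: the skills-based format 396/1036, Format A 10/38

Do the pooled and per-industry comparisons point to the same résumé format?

Manufacturing: the skills-based format 179/406 = 44.1%, Format A 118/374 = 31.6% → the skills-based format
Media: the skills-based format 69/101 = 68.3%, Format A 507/899 = 56.4% → the skills-based format
Healthcare: the skills-based format 396/1036 = 38.2%, Format A 10/38 = 26.3% → the skills-based format
Overall: the skills-based format 644/1543 = 41.7%, Format A 635/1311 = 48.4% → Format A
The skills-based format wins each industry group but Format A wins overall — the comparison reverses. The skills-based format's applications skew toward healthcare, which has a lower base rate.

No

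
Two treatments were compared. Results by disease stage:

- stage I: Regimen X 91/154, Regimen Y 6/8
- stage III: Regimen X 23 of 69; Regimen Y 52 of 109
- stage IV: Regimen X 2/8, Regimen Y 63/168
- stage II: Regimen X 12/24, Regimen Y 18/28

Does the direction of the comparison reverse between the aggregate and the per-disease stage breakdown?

Stage I: Regimen X 91/154 = 59.1%, Regimen Y 6/8 = 75.0% → Regimen Y
Stage III: Regimen X 23/69 = 33.3%, Regimen Y 52/109 = 47.7% → Regimen Y
Stage IV: Regimen X 2/8 = 25.0%, Regimen Y 63/168 = 37.5% → Regimen Y
Stage II: Regimen X 12/24 = 50.0%, Regimen Y 18/28 = 64.3% → Regimen Y
Overall: Regimen X 128/255 = 50.2%, Regimen Y 139/313 = 44.4% → Regimen X
Regimen Y wins each disease group but Regimen X wins overall — the comparison reverses. Regimen Y's patients skew toward stage IV, which has a lower base rate.

Yes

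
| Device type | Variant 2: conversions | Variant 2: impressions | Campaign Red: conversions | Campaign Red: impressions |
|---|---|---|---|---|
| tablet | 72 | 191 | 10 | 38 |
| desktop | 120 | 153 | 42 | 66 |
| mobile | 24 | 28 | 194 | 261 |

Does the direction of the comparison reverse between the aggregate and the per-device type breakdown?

Yes

Tablet: Variant 2 72/191 = 37.7%, Campaign Red 10/38 = 26.3% → Variant 2
Desktop: Variant 2 120/153 = 78.4%, Campaign Red 42/66 = 63.6% → Variant 2
Mobile: Variant 2 24/28 = 85.7%, Campaign Red 194/261 = 74.3% → Variant 2
Overall: Variant 2 216/372 = 58.1%, Campaign Red 246/365 = 67.4% → Campaign Red
Variant 2 wins each device group but Campaign Red wins overall — the comparison reverses. Variant 2's impressions skew toward tablet, which has a lower base rate.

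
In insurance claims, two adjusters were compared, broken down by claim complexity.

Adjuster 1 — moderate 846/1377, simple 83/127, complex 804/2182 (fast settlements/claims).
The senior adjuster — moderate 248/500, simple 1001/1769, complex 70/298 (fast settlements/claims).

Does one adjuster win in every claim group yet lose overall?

Yes

Moderate: Adjuster 1 846/1377 = 61.4%, the senior adjuster 248/500 = 49.6% → Adjuster 1
Simple: Adjuster 1 83/127 = 65.4%, the senior adjuster 1001/1769 = 56.6% → Adjuster 1
Complex: Adjuster 1 804/2182 = 36.8%, the senior adjuster 70/298 = 23.5% → Adjuster 1
Overall: Adjuster 1 1733/3686 = 47.0%, the senior adjuster 1319/2567 = 51.4% → the senior adjuster
Adjuster 1 wins each claim group but the senior adjuster wins overall — the comparison reverses. Adjuster 1's claims skew toward complex, which has a lower base rate.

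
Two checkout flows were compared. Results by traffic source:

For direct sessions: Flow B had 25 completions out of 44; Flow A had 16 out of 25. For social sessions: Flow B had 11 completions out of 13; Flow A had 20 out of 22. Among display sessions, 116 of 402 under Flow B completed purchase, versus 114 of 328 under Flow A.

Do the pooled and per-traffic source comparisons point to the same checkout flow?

Direct: Flow B 25/44 = 56.8%, Flow A 16/25 = 64.0% → Flow A
Social: Flow B 11/13 = 84.6%, Flow A 20/22 = 90.9% → Flow A
Display: Flow B 116/402 = 28.9%, Flow A 114/328 = 34.8% → Flow A
Overall: Flow B 152/459 = 33.1%, Flow A 150/375 = 40.0% → Flow A
Flow A wins overall and in every traffic group — no reversal.

Yes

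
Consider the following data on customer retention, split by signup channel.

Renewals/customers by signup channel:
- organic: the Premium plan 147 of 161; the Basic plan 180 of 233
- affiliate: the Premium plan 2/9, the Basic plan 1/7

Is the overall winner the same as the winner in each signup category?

Yes

Organic: the Premium plan 147/161 = 91.3%, the Basic plan 180/233 = 77.3% → the Premium plan
Affiliate: the Premium plan 2/9 = 22.2%, the Basic plan 1/7 = 14.3% → the Premium plan
Overall: the Premium plan 149/170 = 87.6%, the Basic plan 181/240 = 75.4% → the Premium plan
The Premium plan wins overall and in every signup group — no reversal.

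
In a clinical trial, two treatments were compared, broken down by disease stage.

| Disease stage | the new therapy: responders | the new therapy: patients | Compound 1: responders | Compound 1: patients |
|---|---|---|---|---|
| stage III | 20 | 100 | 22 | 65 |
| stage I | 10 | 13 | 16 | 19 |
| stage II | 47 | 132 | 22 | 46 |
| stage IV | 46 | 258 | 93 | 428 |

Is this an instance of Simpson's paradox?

No

Stage III: the new therapy 20/100 = 20.0%, Compound 1 22/65 = 33.8% → Compound 1
Stage I: the new therapy 10/13 = 76.9%, Compound 1 16/19 = 84.2% → Compound 1
Stage II: the new therapy 47/132 = 35.6%, Compound 1 22/46 = 47.8% → Compound 1
Stage IV: the new therapy 46/258 = 17.8%, Compound 1 93/428 = 21.7% → Compound 1
Overall: the new therapy 123/503 = 24.5%, Compound 1 153/558 = 27.4% → Compound 1
Compound 1 wins overall and in every disease group — no reversal.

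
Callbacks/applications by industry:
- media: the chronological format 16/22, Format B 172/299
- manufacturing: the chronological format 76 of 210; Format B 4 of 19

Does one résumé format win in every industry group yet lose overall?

Yes

Media: the chronological format 16/22 = 72.7%, Format B 172/299 = 57.5% → the chronological format
Manufacturing: the chronological format 76/210 = 36.2%, Format B 4/19 = 21.1% → the chronological format
Overall: the chronological format 92/232 = 39.7%, Format B 176/318 = 55.3% → Format B
The chronological format wins each industry group but Format B wins overall — the comparison reverses. The chronological format's applications skew toward manufacturing, which has a lower base rate.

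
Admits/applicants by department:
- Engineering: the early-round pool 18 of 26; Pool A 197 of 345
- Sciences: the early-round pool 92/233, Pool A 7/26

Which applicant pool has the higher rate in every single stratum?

the early-round pool

Engineering: the early-round pool 18/26 = 69.2%, Pool A 197/345 = 57.1% → the early-round pool
Sciences: the early-round pool 92/233 = 39.5%, Pool A 7/26 = 26.9% → the early-round pool
The early-round pool has the higher rate in both groups.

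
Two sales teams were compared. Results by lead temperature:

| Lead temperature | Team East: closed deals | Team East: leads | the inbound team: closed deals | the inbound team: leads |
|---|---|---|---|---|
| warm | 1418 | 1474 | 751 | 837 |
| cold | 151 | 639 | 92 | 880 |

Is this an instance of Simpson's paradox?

Warm: Team East 1418/1474 = 96.2%, the inbound team 751/837 = 89.7% → Team East
Cold: Team East 151/639 = 23.6%, the inbound team 92/880 = 10.5% → Team East
Overall: Team East 1569/2113 = 74.3%, the inbound team 843/1717 = 49.1% → Team East
Team East wins overall and in every lead group — no reversal.

No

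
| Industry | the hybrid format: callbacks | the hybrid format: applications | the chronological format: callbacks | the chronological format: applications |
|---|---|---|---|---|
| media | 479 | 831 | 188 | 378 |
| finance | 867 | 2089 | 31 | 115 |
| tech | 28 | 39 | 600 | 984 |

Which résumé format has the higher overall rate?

the chronological format

Media: the hybrid format 479/831 = 57.6%, the chronological format 188/378 = 49.7% → the hybrid format
Finance: the hybrid format 867/2089 = 41.5%, the chronological format 31/115 = 27.0% → the hybrid format
Tech: the hybrid format 28/39 = 71.8%, the chronological format 600/984 = 61.0% → the hybrid format
Overall: the hybrid format 1374/2959 = 46.4%, the chronological format 819/1477 = 55.5% → the chronological format
(The hybrid format wins every industry group but the chronological format wins overall — the hybrid format's applications skew toward the low-rate finance group.)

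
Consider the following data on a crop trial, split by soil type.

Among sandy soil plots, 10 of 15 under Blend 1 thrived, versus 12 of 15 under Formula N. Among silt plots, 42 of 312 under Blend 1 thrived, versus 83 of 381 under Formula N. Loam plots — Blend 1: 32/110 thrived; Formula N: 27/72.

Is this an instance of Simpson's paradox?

No

Sandy soil: Blend 1 10/15 = 66.7%, Formula N 12/15 = 80.0% → Formula N
Silt: Blend 1 42/312 = 13.5%, Formula N 83/381 = 21.8% → Formula N
Loam: Blend 1 32/110 = 29.1%, Formula N 27/72 = 37.5% → Formula N
Overall: Blend 1 84/437 = 19.2%, Formula N 122/468 = 26.1% → Formula N
Formula N wins overall and in every soil group — no reversal.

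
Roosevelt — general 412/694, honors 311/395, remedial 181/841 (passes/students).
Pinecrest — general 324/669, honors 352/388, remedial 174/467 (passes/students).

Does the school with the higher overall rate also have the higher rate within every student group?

No

General: Roosevelt 412/694 = 59.4%, Pinecrest 324/669 = 48.4% → Roosevelt
Honors: Roosevelt 311/395 = 78.7%, Pinecrest 352/388 = 90.7% → Pinecrest
Remedial: Roosevelt 181/841 = 21.5%, Pinecrest 174/467 = 37.3% → Pinecrest
Overall: Roosevelt 904/1930 = 46.8%, Pinecrest 850/1524 = 55.8% → Pinecrest
Neither sweeps: Roosevelt wins 1 of 3 groups, Pinecrest wins 2. Pinecrest wins overall but not every group — no Simpson reversal.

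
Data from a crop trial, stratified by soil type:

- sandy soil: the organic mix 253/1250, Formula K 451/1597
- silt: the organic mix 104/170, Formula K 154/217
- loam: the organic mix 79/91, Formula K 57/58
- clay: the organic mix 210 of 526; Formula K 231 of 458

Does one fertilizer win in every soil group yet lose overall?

Sandy soil: the organic mix 253/1250 = 20.2%, Formula K 451/1597 = 28.2% → Formula K
Silt: the organic mix 104/170 = 61.2%, Formula K 154/217 = 71.0% → Formula K
Loam: the organic mix 79/91 = 86.8%, Formula K 57/58 = 98.3% → Formula K
Clay: the organic mix 210/526 = 39.9%, Formula K 231/458 = 50.4% → Formula K
Overall: the organic mix 646/2037 = 31.7%, Formula K 893/2330 = 38.3% → Formula K
Formula K wins overall and in every soil group — no reversal.

No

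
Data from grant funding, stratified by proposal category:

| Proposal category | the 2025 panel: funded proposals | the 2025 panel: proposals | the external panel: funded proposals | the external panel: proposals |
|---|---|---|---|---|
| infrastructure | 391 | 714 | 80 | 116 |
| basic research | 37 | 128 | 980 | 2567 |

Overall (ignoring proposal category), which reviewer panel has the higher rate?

Infrastructure: the 2025 panel 391/714 = 54.8%, the external panel 80/116 = 69.0% → the external panel
Basic research: the 2025 panel 37/128 = 28.9%, the external panel 980/2567 = 38.2% → the external panel
Overall: the 2025 panel 428/842 = 50.8%, the external panel 1060/2683 = 39.5% → the 2025 panel
(The external panel wins every proposal group but the 2025 panel wins overall — the external panel's proposals skew toward the low-rate basic research group.)

the 2025 panel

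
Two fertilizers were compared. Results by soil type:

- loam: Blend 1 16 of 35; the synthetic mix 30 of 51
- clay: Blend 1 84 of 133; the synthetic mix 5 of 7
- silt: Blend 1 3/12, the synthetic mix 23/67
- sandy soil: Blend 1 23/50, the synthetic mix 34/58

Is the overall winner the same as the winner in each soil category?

No

Loam: Blend 1 16/35 = 45.7%, the synthetic mix 30/51 = 58.8% → the synthetic mix
Clay: Blend 1 84/133 = 63.2%, the synthetic mix 5/7 = 71.4% → the synthetic mix
Silt: Blend 1 3/12 = 25.0%, the synthetic mix 23/67 = 34.3% → the synthetic mix
Sandy soil: Blend 1 23/50 = 46.0%, the synthetic mix 34/58 = 58.6% → the synthetic mix
Overall: Blend 1 126/230 = 54.8%, the synthetic mix 92/183 = 50.3% → Blend 1
The synthetic mix wins each soil group but Blend 1 wins overall — the comparison reverses. The synthetic mix's plots skew toward silt, which has a lower base rate.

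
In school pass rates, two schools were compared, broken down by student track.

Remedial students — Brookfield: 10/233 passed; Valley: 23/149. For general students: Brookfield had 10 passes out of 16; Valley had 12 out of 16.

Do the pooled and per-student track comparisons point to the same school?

Remedial: Brookfield 10/233 = 4.3%, Valley 23/149 = 15.4% → Valley
General: Brookfield 10/16 = 62.5%, Valley 12/16 = 75.0% → Valley
Overall: Brookfield 20/249 = 8.0%, Valley 35/165 = 21.2% → Valley
Valley wins overall and in every student group — no reversal.

Yes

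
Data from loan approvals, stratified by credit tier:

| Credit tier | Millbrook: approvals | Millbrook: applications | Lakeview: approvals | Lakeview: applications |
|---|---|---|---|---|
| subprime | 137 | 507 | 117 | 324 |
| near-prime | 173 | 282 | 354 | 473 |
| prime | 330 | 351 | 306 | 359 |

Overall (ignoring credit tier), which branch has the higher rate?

Lakeview

Subprime: Millbrook 137/507 = 27.0%, Lakeview 117/324 = 36.1% → Lakeview
Near-prime: Millbrook 173/282 = 61.3%, Lakeview 354/473 = 74.8% → Lakeview
Prime: Millbrook 330/351 = 94.0%, Lakeview 306/359 = 85.2% → Millbrook
Overall: Millbrook 640/1140 = 56.1%, Lakeview 777/1156 = 67.2% → Lakeview
(Neither sweeps every credit group, but Lakeview has the higher pooled rate.)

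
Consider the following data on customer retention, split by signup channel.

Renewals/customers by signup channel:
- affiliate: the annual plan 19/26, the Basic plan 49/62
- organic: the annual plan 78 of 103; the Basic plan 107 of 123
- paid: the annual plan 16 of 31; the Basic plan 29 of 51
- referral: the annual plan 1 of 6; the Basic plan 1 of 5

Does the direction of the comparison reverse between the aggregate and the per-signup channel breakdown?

No

Affiliate: the annual plan 19/26 = 73.1%, the Basic plan 49/62 = 79.0% → the Basic plan
Organic: the annual plan 78/103 = 75.7%, the Basic plan 107/123 = 87.0% → the Basic plan
Paid: the annual plan 16/31 = 51.6%, the Basic plan 29/51 = 56.9% → the Basic plan
Referral: the annual plan 1/6 = 16.7%, the Basic plan 1/5 = 20.0% → the Basic plan
Overall: the annual plan 114/166 = 68.7%, the Basic plan 186/241 = 77.2% → the Basic plan
The Basic plan wins overall and in every signup group — no reversal.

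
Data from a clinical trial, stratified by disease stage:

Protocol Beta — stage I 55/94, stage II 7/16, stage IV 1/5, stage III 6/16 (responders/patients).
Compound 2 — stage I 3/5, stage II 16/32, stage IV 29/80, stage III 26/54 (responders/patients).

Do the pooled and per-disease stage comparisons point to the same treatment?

Stage I: Protocol Beta 55/94 = 58.5%, Compound 2 3/5 = 60.0% → Compound 2
Stage II: Protocol Beta 7/16 = 43.8%, Compound 2 16/32 = 50.0% → Compound 2
Stage IV: Protocol Beta 1/5 = 20.0%, Compound 2 29/80 = 36.2% → Compound 2
Stage III: Protocol Beta 6/16 = 37.5%, Compound 2 26/54 = 48.1% → Compound 2
Overall: Protocol Beta 69/131 = 52.7%, Compound 2 74/171 = 43.3% → Protocol Beta
Compound 2 wins each disease group but Protocol Beta wins overall — the comparison reverses. Compound 2's patients skew toward stage IV, which has a lower base rate.

No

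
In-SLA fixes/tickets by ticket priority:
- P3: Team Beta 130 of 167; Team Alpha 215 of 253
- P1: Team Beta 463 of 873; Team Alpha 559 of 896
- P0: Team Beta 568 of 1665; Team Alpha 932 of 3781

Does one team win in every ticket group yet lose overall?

No

P3: Team Beta 130/167 = 77.8%, Team Alpha 215/253 = 85.0% → Team Alpha
P1: Team Beta 463/873 = 53.0%, Team Alpha 559/896 = 62.4% → Team Alpha
P0: Team Beta 568/1665 = 34.1%, Team Alpha 932/3781 = 24.6% → Team Beta
Overall: Team Beta 1161/2705 = 42.9%, Team Alpha 1706/4930 = 34.6% → Team Beta
Neither sweeps: Team Beta wins 1 of 3 groups, Team Alpha wins 2. Team Beta wins overall but not every group — no Simpson reversal.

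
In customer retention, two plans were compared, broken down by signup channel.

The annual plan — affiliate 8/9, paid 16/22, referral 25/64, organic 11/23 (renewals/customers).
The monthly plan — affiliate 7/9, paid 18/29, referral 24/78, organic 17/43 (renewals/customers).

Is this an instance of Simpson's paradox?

No

Affiliate: the annual plan 8/9 = 88.9%, the monthly plan 7/9 = 77.8% → the annual plan
Paid: the annual plan 16/22 = 72.7%, the monthly plan 18/29 = 62.1% → the annual plan
Referral: the annual plan 25/64 = 39.1%, the monthly plan 24/78 = 30.8% → the annual plan
Organic: the annual plan 11/23 = 47.8%, the monthly plan 17/43 = 39.5% → the annual plan
Overall: the annual plan 60/118 = 50.8%, the monthly plan 66/159 = 41.5% → the annual plan
The annual plan wins overall and in every signup group — no reversal.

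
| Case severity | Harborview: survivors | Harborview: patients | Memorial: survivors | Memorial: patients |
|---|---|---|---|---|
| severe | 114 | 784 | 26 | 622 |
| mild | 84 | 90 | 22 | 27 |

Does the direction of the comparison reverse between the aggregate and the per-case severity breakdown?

Severe: Harborview 114/784 = 14.5%, Memorial 26/622 = 4.2% → Harborview
Mild: Harborview 84/90 = 93.3%, Memorial 22/27 = 81.5% → Harborview
Overall: Harborview 198/874 = 22.7%, Memorial 48/649 = 7.4% → Harborview
Harborview wins overall and in every case group — no reversal.

No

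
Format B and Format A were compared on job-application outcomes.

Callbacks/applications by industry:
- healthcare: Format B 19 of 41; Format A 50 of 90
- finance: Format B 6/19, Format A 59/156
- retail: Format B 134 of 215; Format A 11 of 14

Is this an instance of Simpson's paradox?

Healthcare: Format B 19/41 = 46.3%, Format A 50/90 = 55.6% → Format A
Finance: Format B 6/19 = 31.6%, Format A 59/156 = 37.8% → Format A
Retail: Format B 134/215 = 62.3%, Format A 11/14 = 78.6% → Format A
Overall: Format B 159/275 = 57.8%, Format A 120/260 = 46.2% → Format B
Format A wins each industry group but Format B wins overall — the comparison reverses. Format A's applications skew toward finance, which has a lower base rate.

Yes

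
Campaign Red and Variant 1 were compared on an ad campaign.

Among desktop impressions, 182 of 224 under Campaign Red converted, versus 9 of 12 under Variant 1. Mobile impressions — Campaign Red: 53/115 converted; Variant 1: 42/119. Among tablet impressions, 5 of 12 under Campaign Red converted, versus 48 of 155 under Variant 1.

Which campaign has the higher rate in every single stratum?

Campaign Red

Desktop: Campaign Red 182/224 = 81.2%, Variant 1 9/12 = 75.0% → Campaign Red
Mobile: Campaign Red 53/115 = 46.1%, Variant 1 42/119 = 35.3% → Campaign Red
Tablet: Campaign Red 5/12 = 41.7%, Variant 1 48/155 = 31.0% → Campaign Red
Campaign Red has the higher rate in all 3 groups.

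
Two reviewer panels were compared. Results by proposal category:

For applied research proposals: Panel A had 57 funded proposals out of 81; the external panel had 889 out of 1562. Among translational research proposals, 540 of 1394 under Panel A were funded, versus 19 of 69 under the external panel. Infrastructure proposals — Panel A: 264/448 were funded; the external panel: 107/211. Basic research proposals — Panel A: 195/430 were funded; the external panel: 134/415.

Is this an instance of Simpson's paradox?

Yes

Applied research: Panel A 57/81 = 70.4%, the external panel 889/1562 = 56.9% → Panel A
Translational research: Panel A 540/1394 = 38.7%, the external panel 19/69 = 27.5% → Panel A
Infrastructure: Panel A 264/448 = 58.9%, the external panel 107/211 = 50.7% → Panel A
Basic research: Panel A 195/430 = 45.3%, the external panel 134/415 = 32.3% → Panel A
Overall: Panel A 1056/2353 = 44.9%, the external panel 1149/2257 = 50.9% → the external panel
Panel A wins each proposal group but the external panel wins overall — the comparison reverses. Panel A's proposals skew toward translational research, which has a lower base rate.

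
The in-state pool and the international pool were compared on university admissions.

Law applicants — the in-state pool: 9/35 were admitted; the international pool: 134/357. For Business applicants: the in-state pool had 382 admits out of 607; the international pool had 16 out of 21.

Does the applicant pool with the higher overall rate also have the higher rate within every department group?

No

Law: the in-state pool 9/35 = 25.7%, the international pool 134/357 = 37.5% → the international pool
Business: the in-state pool 382/607 = 62.9%, the international pool 16/21 = 76.2% → the international pool
Overall: the in-state pool 391/642 = 60.9%, the international pool 150/378 = 39.7% → the in-state pool
The international pool wins each department group but the in-state pool wins overall — the comparison reverses. The international pool's applicants skew toward Law, which has a lower base rate.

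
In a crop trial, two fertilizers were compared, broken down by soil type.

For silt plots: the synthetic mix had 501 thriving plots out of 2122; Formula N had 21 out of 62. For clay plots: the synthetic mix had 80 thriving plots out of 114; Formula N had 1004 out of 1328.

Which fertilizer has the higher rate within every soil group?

Formula N

Silt: the synthetic mix 501/2122 = 23.6%, Formula N 21/62 = 33.9% → Formula N
Clay: the synthetic mix 80/114 = 70.2%, Formula N 1004/1328 = 75.6% → Formula N
Formula N has the higher rate in both groups.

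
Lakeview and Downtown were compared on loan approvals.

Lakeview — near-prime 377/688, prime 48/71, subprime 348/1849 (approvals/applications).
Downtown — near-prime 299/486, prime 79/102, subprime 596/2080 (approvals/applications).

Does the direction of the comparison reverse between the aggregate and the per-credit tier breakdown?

No

Near-prime: Lakeview 377/688 = 54.8%, Downtown 299/486 = 61.5% → Downtown
Prime: Lakeview 48/71 = 67.6%, Downtown 79/102 = 77.5% → Downtown
Subprime: Lakeview 348/1849 = 18.8%, Downtown 596/2080 = 28.7% → Downtown
Overall: Lakeview 773/2608 = 29.6%, Downtown 974/2668 = 36.5% → Downtown
Downtown wins overall and in every credit group — no reversal.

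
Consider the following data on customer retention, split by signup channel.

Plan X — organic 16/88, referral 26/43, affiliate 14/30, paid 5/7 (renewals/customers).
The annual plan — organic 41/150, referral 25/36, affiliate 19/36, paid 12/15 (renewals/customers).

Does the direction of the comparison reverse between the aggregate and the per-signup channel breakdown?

No

Organic: Plan X 16/88 = 18.2%, the annual plan 41/150 = 27.3% → the annual plan
Referral: Plan X 26/43 = 60.5%, the annual plan 25/36 = 69.4% → the annual plan
Affiliate: Plan X 14/30 = 46.7%, the annual plan 19/36 = 52.8% → the annual plan
Paid: Plan X 5/7 = 71.4%, the annual plan 12/15 = 80.0% → the annual plan
Overall: Plan X 61/168 = 36.3%, the annual plan 97/237 = 40.9% → the annual plan
The annual plan wins overall and in every signup group — no reversal.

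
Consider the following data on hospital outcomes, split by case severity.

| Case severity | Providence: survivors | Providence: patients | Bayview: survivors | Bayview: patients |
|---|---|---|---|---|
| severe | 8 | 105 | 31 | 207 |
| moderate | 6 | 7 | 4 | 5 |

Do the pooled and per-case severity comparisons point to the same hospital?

Severe: Providence 8/105 = 7.6%, Bayview 31/207 = 15.0% → Bayview
Moderate: Providence 6/7 = 85.7%, Bayview 4/5 = 80.0% → Providence
Overall: Providence 14/112 = 12.5%, Bayview 35/212 = 16.5% → Bayview
Neither sweeps: Providence wins 1 of 2 groups, Bayview wins 1. Bayview wins overall but not every group — no Simpson reversal.

No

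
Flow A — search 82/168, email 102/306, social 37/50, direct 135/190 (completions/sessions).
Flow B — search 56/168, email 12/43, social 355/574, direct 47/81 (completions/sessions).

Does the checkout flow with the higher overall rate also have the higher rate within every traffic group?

Search: Flow A 82/168 = 48.8%, Flow B 56/168 = 33.3% → Flow A
Email: Flow A 102/306 = 33.3%, Flow B 12/43 = 27.9% → Flow A
Social: Flow A 37/50 = 74.0%, Flow B 355/574 = 61.8% → Flow A
Direct: Flow A 135/190 = 71.1%, Flow B 47/81 = 58.0% → Flow A
Overall: Flow A 356/714 = 49.9%, Flow B 470/866 = 54.3% → Flow B
Flow A wins each traffic group but Flow B wins overall — the comparison reverses. Flow A's sessions skew toward email, which has a lower base rate.

No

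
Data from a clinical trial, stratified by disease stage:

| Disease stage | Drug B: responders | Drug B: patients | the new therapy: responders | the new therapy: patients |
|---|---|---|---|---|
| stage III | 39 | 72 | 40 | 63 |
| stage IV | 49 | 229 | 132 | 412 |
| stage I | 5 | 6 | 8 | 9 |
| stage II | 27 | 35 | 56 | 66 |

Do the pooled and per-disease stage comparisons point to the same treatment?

Yes

Stage III: Drug B 39/72 = 54.2%, the new therapy 40/63 = 63.5% → the new therapy
Stage IV: Drug B 49/229 = 21.4%, the new therapy 132/412 = 32.0% → the new therapy
Stage I: Drug B 5/6 = 83.3%, the new therapy 8/9 = 88.9% → the new therapy
Stage II: Drug B 27/35 = 77.1%, the new therapy 56/66 = 84.8% → the new therapy
Overall: Drug B 120/342 = 35.1%, the new therapy 236/550 = 42.9% → the new therapy
The new therapy wins overall and in every disease group — no reversal.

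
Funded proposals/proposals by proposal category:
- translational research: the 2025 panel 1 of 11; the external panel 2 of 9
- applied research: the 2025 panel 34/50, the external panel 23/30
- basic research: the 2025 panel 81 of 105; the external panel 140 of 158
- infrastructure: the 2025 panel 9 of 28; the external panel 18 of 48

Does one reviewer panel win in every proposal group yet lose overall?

No

Translational research: the 2025 panel 1/11 = 9.1%, the external panel 2/9 = 22.2% → the external panel
Applied research: the 2025 panel 34/50 = 68.0%, the external panel 23/30 = 76.7% → the external panel
Basic research: the 2025 panel 81/105 = 77.1%, the external panel 140/158 = 88.6% → the external panel
Infrastructure: the 2025 panel 9/28 = 32.1%, the external panel 18/48 = 37.5% → the external panel
Overall: the 2025 panel 125/194 = 64.4%, the external panel 183/245 = 74.7% → the external panel
The external panel wins overall and in every proposal group — no reversal.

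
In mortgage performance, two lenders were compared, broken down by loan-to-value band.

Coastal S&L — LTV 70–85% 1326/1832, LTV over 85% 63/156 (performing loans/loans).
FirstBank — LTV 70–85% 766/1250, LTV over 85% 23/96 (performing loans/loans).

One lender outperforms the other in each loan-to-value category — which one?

LTV 70–85%: Coastal S&L 1326/1832 = 72.4%, FirstBank 766/1250 = 61.3% → Coastal S&L
LTV over 85%: Coastal S&L 63/156 = 40.4%, FirstBank 23/96 = 24.0% → Coastal S&L
Coastal S&L has the higher rate in both groups.

Coastal S&L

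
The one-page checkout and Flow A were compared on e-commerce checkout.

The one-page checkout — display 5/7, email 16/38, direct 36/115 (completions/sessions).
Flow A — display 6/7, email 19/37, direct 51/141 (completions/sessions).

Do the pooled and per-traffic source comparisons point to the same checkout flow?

Display: the one-page checkout 5/7 = 71.4%, Flow A 6/7 = 85.7% → Flow A
Email: the one-page checkout 16/38 = 42.1%, Flow A 19/37 = 51.4% → Flow A
Direct: the one-page checkout 36/115 = 31.3%, Flow A 51/141 = 36.2% → Flow A
Overall: the one-page checkout 57/160 = 35.6%, Flow A 76/185 = 41.1% → Flow A
Flow A wins overall and in every traffic group — no reversal.

Yes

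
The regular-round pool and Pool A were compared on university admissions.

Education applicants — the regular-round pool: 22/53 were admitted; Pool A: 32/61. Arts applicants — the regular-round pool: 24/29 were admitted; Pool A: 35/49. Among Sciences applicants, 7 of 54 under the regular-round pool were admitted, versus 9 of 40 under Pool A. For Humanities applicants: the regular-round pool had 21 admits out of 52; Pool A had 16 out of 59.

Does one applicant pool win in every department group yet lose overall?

No

Education: the regular-round pool 22/53 = 41.5%, Pool A 32/61 = 52.5% → Pool A
Arts: the regular-round pool 24/29 = 82.8%, Pool A 35/49 = 71.4% → the regular-round pool
Sciences: the regular-round pool 7/54 = 13.0%, Pool A 9/40 = 22.5% → Pool A
Humanities: the regular-round pool 21/52 = 40.4%, Pool A 16/59 = 27.1% → the regular-round pool
Overall: the regular-round pool 74/188 = 39.4%, Pool A 92/209 = 44.0% → Pool A
Neither sweeps: the regular-round pool wins 2 of 4 groups, Pool A wins 2. Pool A wins overall but not every group — no Simpson reversal.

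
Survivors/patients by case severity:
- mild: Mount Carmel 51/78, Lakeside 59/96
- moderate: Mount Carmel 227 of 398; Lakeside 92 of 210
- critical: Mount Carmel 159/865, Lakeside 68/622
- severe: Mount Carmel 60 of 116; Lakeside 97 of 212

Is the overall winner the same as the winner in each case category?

Mild: Mount Carmel 51/78 = 65.4%, Lakeside 59/96 = 61.5% → Mount Carmel
Moderate: Mount Carmel 227/398 = 57.0%, Lakeside 92/210 = 43.8% → Mount Carmel
Critical: Mount Carmel 159/865 = 18.4%, Lakeside 68/622 = 10.9% → Mount Carmel
Severe: Mount Carmel 60/116 = 51.7%, Lakeside 97/212 = 45.8% → Mount Carmel
Overall: Mount Carmel 497/1457 = 34.1%, Lakeside 316/1140 = 27.7% → Mount Carmel
Mount Carmel wins overall and in every case group — no reversal.

Yes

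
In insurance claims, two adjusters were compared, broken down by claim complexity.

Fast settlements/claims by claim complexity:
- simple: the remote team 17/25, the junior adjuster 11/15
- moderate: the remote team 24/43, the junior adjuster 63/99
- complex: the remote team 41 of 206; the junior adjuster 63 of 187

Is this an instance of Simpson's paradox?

No

Simple: the remote team 17/25 = 68.0%, the junior adjuster 11/15 = 73.3% → the junior adjuster
Moderate: the remote team 24/43 = 55.8%, the junior adjuster 63/99 = 63.6% → the junior adjuster
Complex: the remote team 41/206 = 19.9%, the junior adjuster 63/187 = 33.7% → the junior adjuster
Overall: the remote team 82/274 = 29.9%, the junior adjuster 137/301 = 45.5% → the junior adjuster
The junior adjuster wins overall and in every claim group — no reversal.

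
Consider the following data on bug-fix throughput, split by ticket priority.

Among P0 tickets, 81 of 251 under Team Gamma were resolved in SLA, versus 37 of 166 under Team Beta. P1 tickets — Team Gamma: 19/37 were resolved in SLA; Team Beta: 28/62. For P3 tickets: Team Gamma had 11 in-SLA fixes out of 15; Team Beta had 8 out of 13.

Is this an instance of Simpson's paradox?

P0: Team Gamma 81/251 = 32.3%, Team Beta 37/166 = 22.3% → Team Gamma
P1: Team Gamma 19/37 = 51.4%, Team Beta 28/62 = 45.2% → Team Gamma
P3: Team Gamma 11/15 = 73.3%, Team Beta 8/13 = 61.5% → Team Gamma
Overall: Team Gamma 111/303 = 36.6%, Team Beta 73/241 = 30.3% → Team Gamma
Team Gamma wins overall and in every ticket group — no reversal.

No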